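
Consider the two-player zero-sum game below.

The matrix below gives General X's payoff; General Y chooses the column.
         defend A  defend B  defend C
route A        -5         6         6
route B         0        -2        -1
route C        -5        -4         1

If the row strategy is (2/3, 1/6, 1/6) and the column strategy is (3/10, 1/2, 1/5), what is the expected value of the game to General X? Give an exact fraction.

Against (3/10, 1/2, 1/5), each row's expected payoff is route A: 27/10; route B: -6/5; route C: -33/10.
Taking the (2/3, 1/6, 1/6)-weighted average: (2/3)·(27/10) + (1/6)·(-6/5) + (1/6)·(-33/10) = 21/20.

21/20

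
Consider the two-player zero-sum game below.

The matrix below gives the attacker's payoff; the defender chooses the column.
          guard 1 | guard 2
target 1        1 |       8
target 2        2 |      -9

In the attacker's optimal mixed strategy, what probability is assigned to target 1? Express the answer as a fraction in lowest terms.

Row minima are 1 and -9, so the attacker's maximin is 1; column maxima are 2 and 8, so the defender's minimax is 2. These differ, so the equilibrium is in mixed strategies.
Let the attacker play target 1 with probability p. The defender is indifferent when p + 2(1−p) = 8p − 9(1−p), giving p = 11/18.

11/18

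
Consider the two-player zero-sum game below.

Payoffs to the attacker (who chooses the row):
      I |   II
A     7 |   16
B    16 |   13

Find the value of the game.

55/4

Row minima are 7 and 13, so the attacker's maximin is 13; column maxima are 16 and 16, so the defender's minimax is 16. These differ, so the equilibrium is in mixed strategies.
Let the attacker play A with probability p. The defender is indifferent when 7p + 16(1−p) = 16p + 13(1−p), giving p = 1/4.
Let the defender play I with probability q. The attacker is indifferent when 7q + 16(1−q) = 16q + 13(1−q), giving q = 1/4.
The value is 7·(1/4) + (16)·(3/4) = 55/4.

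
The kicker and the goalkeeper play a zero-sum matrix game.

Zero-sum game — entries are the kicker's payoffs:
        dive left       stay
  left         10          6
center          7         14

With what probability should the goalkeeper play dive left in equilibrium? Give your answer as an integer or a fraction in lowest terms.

8/11

Row minima are 6 and 7, so the kicker's maximin is 7; column maxima are 10 and 14, so the goalkeeper's minimax is 10. These differ, so the equilibrium is in mixed strategies.
Let the goalkeeper play dive left with probability q. The kicker is indifferent when 10q + 6(1−q) = 7q + 14(1−q), giving q = 8/11.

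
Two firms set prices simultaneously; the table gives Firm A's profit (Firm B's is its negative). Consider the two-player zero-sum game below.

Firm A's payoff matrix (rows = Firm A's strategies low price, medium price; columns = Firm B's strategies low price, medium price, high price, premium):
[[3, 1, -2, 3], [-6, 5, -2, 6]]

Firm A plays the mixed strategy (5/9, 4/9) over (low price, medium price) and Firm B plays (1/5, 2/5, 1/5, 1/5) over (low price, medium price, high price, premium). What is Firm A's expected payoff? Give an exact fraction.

62/45

Against (1/5, 2/5, 1/5, 1/5), each row's expected payoff is low price: 6/5; medium price: 8/5.
Taking the (5/9, 4/9)-weighted average: (5/9)·(6/5) + (4/9)·(8/5) = 62/45.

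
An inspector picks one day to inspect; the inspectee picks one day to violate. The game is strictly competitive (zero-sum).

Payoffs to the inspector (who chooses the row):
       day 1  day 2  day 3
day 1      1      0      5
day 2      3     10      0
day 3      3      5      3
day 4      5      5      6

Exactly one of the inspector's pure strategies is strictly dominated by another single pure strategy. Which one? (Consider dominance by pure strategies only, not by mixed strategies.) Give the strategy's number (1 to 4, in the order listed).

1

Compare day 1 with day 4: 5 > 1, 5 > 0, 6 > 5.
So day 4 strictly dominates day 1 for the inspector; day 1 is strictly dominated.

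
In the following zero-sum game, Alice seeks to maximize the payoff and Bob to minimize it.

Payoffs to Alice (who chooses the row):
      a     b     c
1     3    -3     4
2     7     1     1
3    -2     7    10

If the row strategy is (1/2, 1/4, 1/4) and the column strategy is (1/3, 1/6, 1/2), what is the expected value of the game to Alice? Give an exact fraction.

27/8

Against (1/3, 1/6, 1/2), each row's expected payoff is 1: 5/2; 2: 3; 3: 11/2.
Taking the (1/2, 1/4, 1/4)-weighted average: (1/2)·(5/2) + (1/4)·(3) + (1/4)·(11/2) = 27/8.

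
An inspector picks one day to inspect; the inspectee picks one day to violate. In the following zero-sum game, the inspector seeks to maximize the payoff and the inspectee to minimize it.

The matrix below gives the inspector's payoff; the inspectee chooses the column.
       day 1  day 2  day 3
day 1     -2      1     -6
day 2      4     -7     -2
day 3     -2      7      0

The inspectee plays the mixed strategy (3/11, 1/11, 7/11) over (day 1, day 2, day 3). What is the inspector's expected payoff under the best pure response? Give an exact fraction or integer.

day 1: (-2)·(3/11) + (1)·(1/11) + (-6)·(7/11) = -47/11.
day 2: (4)·(3/11) + (-7)·(1/11) + (-2)·(7/11) = -9/11.
day 3: (-2)·(3/11) + (7)·(1/11) + (0)·(7/11) = 1/11.
The best pure response is day 3 with expected payoff 1/11.

1/11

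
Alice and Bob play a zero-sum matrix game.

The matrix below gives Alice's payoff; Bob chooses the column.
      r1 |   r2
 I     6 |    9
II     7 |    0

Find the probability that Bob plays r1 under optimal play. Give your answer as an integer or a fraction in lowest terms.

9/10

Row minima are 6 and 0, so Alice's maximin is 6; column maxima are 7 and 9, so Bob's minimax is 7. These differ, so the equilibrium is in mixed strategies.
Let Bob play r1 with probability q. Alice is indifferent when 6q + 9(1−q) = 7q, giving q = 9/10.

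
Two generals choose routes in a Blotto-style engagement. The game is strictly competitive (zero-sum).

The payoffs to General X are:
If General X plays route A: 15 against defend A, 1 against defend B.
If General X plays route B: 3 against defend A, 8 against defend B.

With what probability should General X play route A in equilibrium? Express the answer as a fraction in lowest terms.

Row minima are 1 and 3, so General X's maximin is 3; column maxima are 15 and 8, so General Y's minimax is 8. These differ, so the equilibrium is in mixed strategies.
Let General X play route A with probability p. General Y is indifferent when 15p + 3(1−p) = p + 8(1−p), giving p = 5/19.

5/19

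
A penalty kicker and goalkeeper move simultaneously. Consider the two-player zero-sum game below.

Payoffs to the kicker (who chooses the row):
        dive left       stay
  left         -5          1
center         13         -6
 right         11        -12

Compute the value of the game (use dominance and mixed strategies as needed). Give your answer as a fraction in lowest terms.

Row right is strictly dominated by row center, so the kicker never plays it.
The remaining 2×2 game on (left, center) × (dive left, stay) has no saddle point. Let the kicker play left with probability p; indifference gives −5p + 13(1−p) = p − 6(1−p), so p = 19/25.
Similarly the goalkeeper's optimal q on dive left is 7/25, and the value is -5·(7/25) + (1)·(18/25) = -17/25.

-17/25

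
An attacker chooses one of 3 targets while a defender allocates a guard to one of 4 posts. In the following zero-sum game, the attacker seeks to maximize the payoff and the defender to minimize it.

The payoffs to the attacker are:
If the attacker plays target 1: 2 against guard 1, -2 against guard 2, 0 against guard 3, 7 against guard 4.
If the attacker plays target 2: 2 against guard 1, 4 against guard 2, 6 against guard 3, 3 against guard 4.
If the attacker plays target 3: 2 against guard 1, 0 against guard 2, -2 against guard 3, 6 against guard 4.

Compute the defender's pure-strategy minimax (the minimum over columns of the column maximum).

The worst case (largest entry) in each column is guard 1: 2, guard 2: 4, guard 3: 6, guard 4: 7.
The best (smallest) of these is 2.

2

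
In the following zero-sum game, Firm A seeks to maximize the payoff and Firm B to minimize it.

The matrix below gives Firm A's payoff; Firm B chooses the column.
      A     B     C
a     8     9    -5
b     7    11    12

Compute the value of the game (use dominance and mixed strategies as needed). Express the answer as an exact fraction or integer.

131/18

Column B is strictly dominated by A for Firm B (it gives Firm A more in every row).
The remaining 2×2 game on (a, b) × (A, C) has no saddle point. Let Firm A play a with probability p; indifference gives 8p + 7(1−p) = −5p + 12(1−p), so p = 5/18.
Similarly Firm B's optimal q on A is 17/18, and the value is 8·(17/18) + (-5)·(1/18) = 131/18.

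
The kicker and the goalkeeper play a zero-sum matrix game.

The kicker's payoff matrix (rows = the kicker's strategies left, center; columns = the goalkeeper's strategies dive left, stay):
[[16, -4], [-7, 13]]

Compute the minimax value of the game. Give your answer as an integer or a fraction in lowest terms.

Row minima are -4 and -7, so the kicker's maximin is -4; column maxima are 16 and 13, so the goalkeeper's minimax is 13. These differ, so the equilibrium is in mixed strategies.
Let the kicker play left with probability p. The goalkeeper is indifferent when 16p − 7(1−p) = −4p + 13(1−p), giving p = 1/2.
Let the goalkeeper play dive left with probability q. The kicker is indifferent when 16q − 4(1−q) = −7q + 13(1−q), giving q = 17/40.
The value is 16·(17/40) + (-4)·(23/40) = 9/2.

9/2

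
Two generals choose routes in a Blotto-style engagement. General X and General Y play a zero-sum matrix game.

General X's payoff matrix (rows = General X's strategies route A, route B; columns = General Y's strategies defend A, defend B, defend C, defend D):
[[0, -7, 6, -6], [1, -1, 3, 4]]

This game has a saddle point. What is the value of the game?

-1

Row minima: -7, -1 → General X's maximin is -1.
Column maxima: 1, -1, 6, 4 → General Y's minimax is -1.
They coincide at (route B, defend B), so the value is -1.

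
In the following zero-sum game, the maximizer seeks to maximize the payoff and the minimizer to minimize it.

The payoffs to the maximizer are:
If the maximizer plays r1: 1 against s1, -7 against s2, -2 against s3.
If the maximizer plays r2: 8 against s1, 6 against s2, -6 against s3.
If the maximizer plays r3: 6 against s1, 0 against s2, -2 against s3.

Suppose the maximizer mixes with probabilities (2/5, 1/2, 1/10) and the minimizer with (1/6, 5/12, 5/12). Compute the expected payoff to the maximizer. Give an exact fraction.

Against (1/6, 5/12, 5/12), each row's expected payoff is r1: -43/12; r2: 4/3; r3: 1/6.
Taking the (2/5, 1/2, 1/10)-weighted average: (2/5)·(-43/12) + (1/2)·(4/3) + (1/10)·(1/6) = -3/4.

-3/4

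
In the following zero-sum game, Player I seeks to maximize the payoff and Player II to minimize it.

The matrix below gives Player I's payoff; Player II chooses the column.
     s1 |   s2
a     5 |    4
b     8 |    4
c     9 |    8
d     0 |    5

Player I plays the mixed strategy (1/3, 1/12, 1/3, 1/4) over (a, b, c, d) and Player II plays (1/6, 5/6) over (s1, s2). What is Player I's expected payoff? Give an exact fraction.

Against (1/6, 5/6), each row's expected payoff is a: 25/6; b: 14/3; c: 49/6; d: 25/6.
Taking the (1/3, 1/12, 1/3, 1/4)-weighted average: (1/3)·(25/6) + (1/12)·(14/3) + (1/3)·(49/6) + (1/4)·(25/6) = 133/24.

133/24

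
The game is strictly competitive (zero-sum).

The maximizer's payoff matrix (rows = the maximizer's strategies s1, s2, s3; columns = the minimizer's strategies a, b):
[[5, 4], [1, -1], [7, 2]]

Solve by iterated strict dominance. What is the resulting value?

Row s2 is strictly dominated by row s1 (5>1, 4>-1); eliminate s2.
Column a is strictly dominated by b for the minimizer (4<5, 2<7); eliminate a.
Row s3 is strictly dominated by row s1 (4>2); eliminate s3.
Only (s1, b) remains, with payoff 4.

4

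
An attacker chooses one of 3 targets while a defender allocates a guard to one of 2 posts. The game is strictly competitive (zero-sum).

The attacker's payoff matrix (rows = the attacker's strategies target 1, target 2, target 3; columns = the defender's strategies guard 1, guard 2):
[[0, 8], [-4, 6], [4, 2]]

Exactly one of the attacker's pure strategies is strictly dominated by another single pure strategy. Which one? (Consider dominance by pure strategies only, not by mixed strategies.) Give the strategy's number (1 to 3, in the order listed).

Compare target 2 with target 1: 0 > -4, 8 > 6.
So target 1 strictly dominates target 2 for the attacker; target 2 is strictly dominated.

2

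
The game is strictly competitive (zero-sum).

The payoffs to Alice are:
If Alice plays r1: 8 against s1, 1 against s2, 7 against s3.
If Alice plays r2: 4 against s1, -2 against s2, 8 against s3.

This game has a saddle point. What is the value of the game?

1

Row minima: 1, -2 → Alice's maximin is 1.
Column maxima: 8, 1, 8 → Bob's minimax is 1.
They coincide at (r1, s2), so the value is 1.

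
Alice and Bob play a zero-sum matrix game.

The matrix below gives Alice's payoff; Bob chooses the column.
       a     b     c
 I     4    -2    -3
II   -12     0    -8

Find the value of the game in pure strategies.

Row minima: -3, -12 → Alice's maximin is -3.
Column maxima: 4, 0, -3 → Bob's minimax is -3.
They coincide at (I, c), so the value is -3.

-3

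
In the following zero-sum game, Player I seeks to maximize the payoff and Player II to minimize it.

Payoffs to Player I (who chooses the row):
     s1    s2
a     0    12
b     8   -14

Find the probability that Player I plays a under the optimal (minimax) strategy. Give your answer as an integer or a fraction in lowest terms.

Row minima are 0 and -14, so Player I's maximin is 0; column maxima are 8 and 12, so Player II's minimax is 8. These differ, so the equilibrium is in mixed strategies.
Let Player I play a with probability p. Player II is indifferent when 8(1−p) = 12p − 14(1−p), giving p = 11/17.

11/17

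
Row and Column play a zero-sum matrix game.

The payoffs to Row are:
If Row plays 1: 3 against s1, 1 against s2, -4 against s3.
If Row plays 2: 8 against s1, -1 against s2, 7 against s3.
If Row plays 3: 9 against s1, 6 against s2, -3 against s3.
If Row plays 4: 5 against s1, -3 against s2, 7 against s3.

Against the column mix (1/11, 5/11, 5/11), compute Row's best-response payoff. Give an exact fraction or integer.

1: (3)·(1/11) + (1)·(5/11) + (-4)·(5/11) = -12/11.
2: (8)·(1/11) + (-1)·(5/11) + (7)·(5/11) = 38/11.
3: (9)·(1/11) + (6)·(5/11) + (-3)·(5/11) = 24/11.
4: (5)·(1/11) + (-3)·(5/11) + (7)·(5/11) = 25/11.
The best pure response is 2 with expected payoff 38/11.

38/11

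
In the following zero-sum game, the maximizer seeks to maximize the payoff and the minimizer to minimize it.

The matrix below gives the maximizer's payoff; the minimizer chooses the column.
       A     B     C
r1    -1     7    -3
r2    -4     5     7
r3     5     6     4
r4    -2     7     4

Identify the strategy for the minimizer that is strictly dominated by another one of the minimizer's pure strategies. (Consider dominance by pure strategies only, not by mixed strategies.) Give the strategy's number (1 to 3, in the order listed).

2

The minimizer prefers columns that give the maximizer less. Compare B with A: -1 < 7, -4 < 5, 5 < 6, -2 < 7.
So A strictly dominates B for the minimizer; B is strictly dominated.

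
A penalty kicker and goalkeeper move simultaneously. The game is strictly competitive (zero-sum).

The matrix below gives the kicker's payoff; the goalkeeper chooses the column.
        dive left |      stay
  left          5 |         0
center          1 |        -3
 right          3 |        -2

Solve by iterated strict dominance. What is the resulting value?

Column dive left is strictly dominated by stay for the goalkeeper (0<5, -3<1, -2<3); eliminate dive left.
Row right is strictly dominated by row left (0>-2); eliminate right.
Row center is strictly dominated by row left (0>-3); eliminate center.
Only (left, stay) remains, with payoff 0.

0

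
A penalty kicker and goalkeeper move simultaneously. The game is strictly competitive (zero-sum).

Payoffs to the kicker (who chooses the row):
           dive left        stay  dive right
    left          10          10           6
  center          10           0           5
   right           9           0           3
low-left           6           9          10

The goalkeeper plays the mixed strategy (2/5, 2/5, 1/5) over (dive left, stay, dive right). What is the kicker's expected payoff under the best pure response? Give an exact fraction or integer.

46/5

left: (10)·(2/5) + (10)·(2/5) + (6)·(1/5) = 46/5.
center: (10)·(2/5) + (0)·(2/5) + (5)·(1/5) = 5.
right: (9)·(2/5) + (0)·(2/5) + (3)·(1/5) = 21/5.
low-left: (6)·(2/5) + (9)·(2/5) + (10)·(1/5) = 8.
The best pure response is left with expected payoff 46/5.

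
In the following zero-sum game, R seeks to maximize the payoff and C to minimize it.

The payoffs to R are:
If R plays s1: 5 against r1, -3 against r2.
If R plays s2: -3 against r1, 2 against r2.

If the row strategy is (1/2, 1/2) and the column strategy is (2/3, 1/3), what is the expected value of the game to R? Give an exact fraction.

Against (2/3, 1/3), each row's expected payoff is s1: 7/3; s2: -4/3.
Taking the (1/2, 1/2)-weighted average: (1/2)·(7/3) + (1/2)·(-4/3) = 1/2.

1/2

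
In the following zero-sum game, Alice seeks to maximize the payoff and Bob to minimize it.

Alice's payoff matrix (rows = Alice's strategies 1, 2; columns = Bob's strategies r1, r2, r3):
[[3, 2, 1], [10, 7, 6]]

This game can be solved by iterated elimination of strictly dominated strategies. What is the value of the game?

6

Column r1 is strictly dominated by r2 for Bob (2<3, 7<10); eliminate r1.
Row 1 is strictly dominated by row 2 (7>2, 6>1); eliminate 1.
Column r2 is strictly dominated by r3 for Bob (6<7); eliminate r2.
Only (2, r3) remains, with payoff 6.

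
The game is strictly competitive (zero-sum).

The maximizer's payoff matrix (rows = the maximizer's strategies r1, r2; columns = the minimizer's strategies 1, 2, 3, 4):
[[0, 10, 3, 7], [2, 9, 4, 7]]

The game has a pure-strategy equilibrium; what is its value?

Row minima: 0, 2 → the maximizer's maximin is 2.
Column maxima: 2, 10, 4, 7 → the minimizer's minimax is 2.
They coincide at (r2, 1), so the value is 2.

2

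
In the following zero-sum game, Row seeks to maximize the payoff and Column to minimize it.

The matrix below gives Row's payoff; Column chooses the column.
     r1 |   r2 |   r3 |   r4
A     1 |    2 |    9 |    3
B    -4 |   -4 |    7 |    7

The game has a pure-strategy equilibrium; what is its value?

Row minima: 1, -4 → Row's maximin is 1.
Column maxima: 1, 2, 9, 7 → Column's minimax is 1.
They coincide at (A, r1), so the value is 1.

1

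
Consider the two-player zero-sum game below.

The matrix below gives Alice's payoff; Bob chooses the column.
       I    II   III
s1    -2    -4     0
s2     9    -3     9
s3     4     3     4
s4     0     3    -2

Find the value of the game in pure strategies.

3

Row minima: -4, -3, 3, -2 → Alice's maximin is 3.
Column maxima: 9, 3, 9 → Bob's minimax is 3.
They coincide at (s3, II), so the value is 3.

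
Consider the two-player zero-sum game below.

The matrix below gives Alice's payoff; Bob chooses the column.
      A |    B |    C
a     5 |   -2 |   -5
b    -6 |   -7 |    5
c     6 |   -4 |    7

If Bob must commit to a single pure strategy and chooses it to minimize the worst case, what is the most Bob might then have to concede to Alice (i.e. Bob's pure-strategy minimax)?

-2

The worst case (largest entry) in each column is A: 6, B: -2, C: 7.
The best (smallest) of these is -2.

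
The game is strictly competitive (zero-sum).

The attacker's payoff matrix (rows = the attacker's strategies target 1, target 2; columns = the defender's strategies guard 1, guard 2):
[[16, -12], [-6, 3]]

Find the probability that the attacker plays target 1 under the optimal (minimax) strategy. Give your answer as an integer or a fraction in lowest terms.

Row minima are -12 and -6, so the attacker's maximin is -6; column maxima are 16 and 3, so the defender's minimax is 3. These differ, so the equilibrium is in mixed strategies.
Let the attacker play target 1 with probability p. The defender is indifferent when 16p − 6(1−p) = −12p + 3(1−p), giving p = 9/37.

9/37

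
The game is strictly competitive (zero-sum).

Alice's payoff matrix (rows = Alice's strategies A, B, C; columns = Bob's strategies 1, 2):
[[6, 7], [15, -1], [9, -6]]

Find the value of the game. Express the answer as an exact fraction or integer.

111/17

Row C is strictly dominated by row B, so Alice never plays it.
The remaining 2×2 game on (A, B) × (1, 2) has no saddle point. Let Alice play A with probability p; indifference gives 6p + 15(1−p) = 7p − (1−p), so p = 16/17.
Similarly Bob's optimal q on 1 is 8/17, and the value is 6·(8/17) + (7)·(9/17) = 111/17.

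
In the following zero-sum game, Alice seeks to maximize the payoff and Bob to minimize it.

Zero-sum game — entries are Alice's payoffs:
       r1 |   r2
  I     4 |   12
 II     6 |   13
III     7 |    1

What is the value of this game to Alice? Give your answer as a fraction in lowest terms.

Row I is strictly dominated by row II, so Alice never plays it.
The remaining 2×2 game on (II, III) × (r1, r2) has no saddle point. Let Alice play II with probability p; indifference gives 6p + 7(1−p) = 13p + (1−p), so p = 6/13.
Similarly Bob's optimal q on r1 is 12/13, and the value is 6·(12/13) + (13)·(1/13) = 85/13.

85/13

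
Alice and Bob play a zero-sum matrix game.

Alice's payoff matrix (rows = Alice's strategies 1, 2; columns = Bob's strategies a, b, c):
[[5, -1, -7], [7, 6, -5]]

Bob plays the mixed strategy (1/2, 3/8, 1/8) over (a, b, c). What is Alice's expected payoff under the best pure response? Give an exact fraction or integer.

41/8

1: (5)·(1/2) + (-1)·(3/8) + (-7)·(1/8) = 5/4.
2: (7)·(1/2) + (6)·(3/8) + (-5)·(1/8) = 41/8.
The best pure response is 2 with expected payoff 41/8.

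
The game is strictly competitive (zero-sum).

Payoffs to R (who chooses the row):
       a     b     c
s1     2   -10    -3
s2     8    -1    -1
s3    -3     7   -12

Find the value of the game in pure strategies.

Row minima: -10, -1, -12 → R's maximin is -1.
Column maxima: 8, 7, -1 → C's minimax is -1.
They coincide at (s2, c), so the value is -1.

-1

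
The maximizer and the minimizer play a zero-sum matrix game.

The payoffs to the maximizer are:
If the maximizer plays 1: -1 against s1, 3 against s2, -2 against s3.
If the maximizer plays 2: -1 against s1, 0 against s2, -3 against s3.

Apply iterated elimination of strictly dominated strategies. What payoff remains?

-2

Column s2 is strictly dominated by s1 for the minimizer (-1<3, -1<0); eliminate s2.
Column s1 is strictly dominated by s3 for the minimizer (-2<-1, -3<-1); eliminate s1.
Row 2 is strictly dominated by row 1 (-2>-3); eliminate 2.
Only (1, s3) remains, with payoff -2.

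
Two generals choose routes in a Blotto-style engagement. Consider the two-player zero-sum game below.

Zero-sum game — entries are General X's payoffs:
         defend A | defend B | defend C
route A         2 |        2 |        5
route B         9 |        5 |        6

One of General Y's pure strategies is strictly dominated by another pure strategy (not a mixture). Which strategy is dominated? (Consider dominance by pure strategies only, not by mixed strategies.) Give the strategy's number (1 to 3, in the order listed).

General Y prefers columns that give General X less. Compare defend C with defend B: 2 < 5, 5 < 6.
So defend B strictly dominates defend C for General Y; defend C is strictly dominated.

3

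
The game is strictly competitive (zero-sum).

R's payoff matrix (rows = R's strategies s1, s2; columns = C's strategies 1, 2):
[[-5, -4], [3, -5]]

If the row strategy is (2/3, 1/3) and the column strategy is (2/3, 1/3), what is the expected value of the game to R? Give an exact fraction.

-3

Against (2/3, 1/3), each row's expected payoff is s1: -14/3; s2: 1/3.
Taking the (2/3, 1/3)-weighted average: (2/3)·(-14/3) + (1/3)·(1/3) = -3.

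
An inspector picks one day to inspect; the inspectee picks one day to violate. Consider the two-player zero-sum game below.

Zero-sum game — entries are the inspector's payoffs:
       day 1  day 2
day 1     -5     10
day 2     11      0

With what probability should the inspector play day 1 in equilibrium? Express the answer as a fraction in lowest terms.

Row minima are -5 and 0, so the inspector's maximin is 0; column maxima are 11 and 10, so the inspectee's minimax is 10. These differ, so the equilibrium is in mixed strategies.
Let the inspector play day 1 with probability p. The inspectee is indifferent when −5p + 11(1−p) = 10p, giving p = 11/26.

11/26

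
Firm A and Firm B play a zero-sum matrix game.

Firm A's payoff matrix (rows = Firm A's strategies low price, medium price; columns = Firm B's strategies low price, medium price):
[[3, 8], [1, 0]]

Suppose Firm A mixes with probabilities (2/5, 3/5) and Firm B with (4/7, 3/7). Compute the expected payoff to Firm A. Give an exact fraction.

Against (4/7, 3/7), each row's expected payoff is low price: 36/7; medium price: 4/7.
Taking the (2/5, 3/5)-weighted average: (2/5)·(36/7) + (3/5)·(4/7) = 12/5.

12/5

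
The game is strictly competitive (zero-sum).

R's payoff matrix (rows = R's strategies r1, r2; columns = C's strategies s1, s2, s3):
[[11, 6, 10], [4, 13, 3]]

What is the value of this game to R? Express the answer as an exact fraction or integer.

8

Column s1 is strictly dominated by s3 for C (it gives R more in every row).
The remaining 2×2 game on (r1, r2) × (s2, s3) has no saddle point. Let R play r1 with probability p; indifference gives 6p + 13(1−p) = 10p + 3(1−p), so p = 5/7.
Similarly C's optimal q on s2 is 1/2, and the value is 6·(1/2) + (10)·(1/2) = 8.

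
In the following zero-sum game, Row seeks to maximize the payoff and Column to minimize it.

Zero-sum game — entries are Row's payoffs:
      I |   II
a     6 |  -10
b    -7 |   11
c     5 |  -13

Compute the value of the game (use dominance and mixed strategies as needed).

-2/17

Row c is strictly dominated by row a, so Row never plays it.
The remaining 2×2 game on (a, b) × (I, II) has no saddle point. Let Row play a with probability p; indifference gives 6p − 7(1−p) = −10p + 11(1−p), so p = 9/17.
Similarly Column's optimal q on I is 21/34, and the value is 6·(21/34) + (-10)·(13/34) = -2/17.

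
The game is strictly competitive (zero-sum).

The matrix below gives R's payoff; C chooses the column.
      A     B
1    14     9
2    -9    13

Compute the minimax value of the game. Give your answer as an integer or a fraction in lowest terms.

263/27

Row minima are 9 and -9, so R's maximin is 9; column maxima are 14 and 13, so C's minimax is 13. These differ, so the equilibrium is in mixed strategies.
Let R play 1 with probability p. C is indifferent when 14p − 9(1−p) = 9p + 13(1−p), giving p = 22/27.
Let C play A with probability q. R is indifferent when 14q + 9(1−q) = −9q + 13(1−q), giving q = 4/27.
The value is 14·(4/27) + (9)·(23/27) = 263/27.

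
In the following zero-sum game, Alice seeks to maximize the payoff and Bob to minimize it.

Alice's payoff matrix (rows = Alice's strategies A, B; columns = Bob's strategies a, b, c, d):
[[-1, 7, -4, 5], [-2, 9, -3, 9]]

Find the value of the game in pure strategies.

Row minima: -4, -3 → Alice's maximin is -3.
Column maxima: -1, 9, -3, 9 → Bob's minimax is -3.
They coincide at (B, c), so the value is -3.

-3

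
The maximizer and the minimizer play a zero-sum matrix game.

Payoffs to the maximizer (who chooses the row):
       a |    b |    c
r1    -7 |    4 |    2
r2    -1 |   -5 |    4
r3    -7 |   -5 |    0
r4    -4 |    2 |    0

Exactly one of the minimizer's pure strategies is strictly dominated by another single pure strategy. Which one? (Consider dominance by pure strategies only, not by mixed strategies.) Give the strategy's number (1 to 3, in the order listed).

The minimizer prefers columns that give the maximizer less. Compare c with a: -7 < 2, -1 < 4, -7 < 0, -4 < 0.
So a strictly dominates c for the minimizer; c is strictly dominated.

3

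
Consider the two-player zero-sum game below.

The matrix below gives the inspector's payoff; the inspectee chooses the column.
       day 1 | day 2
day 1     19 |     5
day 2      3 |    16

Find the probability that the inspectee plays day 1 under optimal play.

Row minima are 5 and 3, so the inspector's maximin is 5; column maxima are 19 and 16, so the inspectee's minimax is 16. These differ, so the equilibrium is in mixed strategies.
Let the inspectee play day 1 with probability q. The inspector is indifferent when 19q + 5(1−q) = 3q + 16(1−q), giving q = 11/27.

11/27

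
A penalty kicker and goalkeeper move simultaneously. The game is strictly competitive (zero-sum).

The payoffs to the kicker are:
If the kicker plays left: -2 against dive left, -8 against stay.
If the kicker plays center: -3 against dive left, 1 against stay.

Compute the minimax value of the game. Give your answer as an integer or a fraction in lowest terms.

Row minima are -8 and -3, so the kicker's maximin is -3; column maxima are -2 and 1, so the goalkeeper's minimax is -2. These differ, so the equilibrium is in mixed strategies.
Let the kicker play left with probability p. The goalkeeper is indifferent when −2p − 3(1−p) = −8p + (1−p), giving p = 2/5.
Let the goalkeeper play dive left with probability q. The kicker is indifferent when −2q − 8(1−q) = −3q + (1−q), giving q = 9/10.
The value is -2·(9/10) + (-8)·(1/10) = -13/5.

-13/5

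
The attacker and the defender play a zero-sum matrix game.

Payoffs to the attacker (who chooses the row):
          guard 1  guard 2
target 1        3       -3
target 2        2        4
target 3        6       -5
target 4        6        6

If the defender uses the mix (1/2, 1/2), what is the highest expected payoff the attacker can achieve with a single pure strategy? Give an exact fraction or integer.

target 1: (3)·(1/2) + (-3)·(1/2) = 0.
target 2: (2)·(1/2) + (4)·(1/2) = 3.
target 3: (6)·(1/2) + (-5)·(1/2) = 1/2.
target 4: (6)·(1/2) + (6)·(1/2) = 6.
The best pure response is target 4 with expected payoff 6.

6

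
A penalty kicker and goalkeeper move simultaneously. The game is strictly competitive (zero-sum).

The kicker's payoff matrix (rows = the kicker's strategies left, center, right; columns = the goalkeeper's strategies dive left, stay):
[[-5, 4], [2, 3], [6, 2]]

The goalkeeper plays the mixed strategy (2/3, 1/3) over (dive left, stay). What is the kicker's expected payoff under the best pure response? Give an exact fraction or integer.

14/3

left: (-5)·(2/3) + (4)·(1/3) = -2.
center: (2)·(2/3) + (3)·(1/3) = 7/3.
right: (6)·(2/3) + (2)·(1/3) = 14/3.
The best pure response is right with expected payoff 14/3.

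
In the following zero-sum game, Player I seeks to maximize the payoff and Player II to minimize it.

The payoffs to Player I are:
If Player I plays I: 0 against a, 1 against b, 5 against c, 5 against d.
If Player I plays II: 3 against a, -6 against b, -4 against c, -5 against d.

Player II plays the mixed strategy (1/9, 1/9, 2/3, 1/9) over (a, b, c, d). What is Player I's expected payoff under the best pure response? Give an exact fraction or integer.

4

I: (0)·(1/9) + (1)·(1/9) + (5)·(2/3) + (5)·(1/9) = 4.
II: (3)·(1/9) + (-6)·(1/9) + (-4)·(2/3) + (-5)·(1/9) = -32/9.
The best pure response is I with expected payoff 4.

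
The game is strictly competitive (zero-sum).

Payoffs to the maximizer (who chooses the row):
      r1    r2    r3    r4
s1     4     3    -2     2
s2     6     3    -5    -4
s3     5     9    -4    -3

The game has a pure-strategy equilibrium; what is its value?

Row minima: -2, -5, -4 → the maximizer's maximin is -2.
Column maxima: 6, 9, -2, 2 → the minimizer's minimax is -2.
They coincide at (s1, r3), so the value is -2.

-2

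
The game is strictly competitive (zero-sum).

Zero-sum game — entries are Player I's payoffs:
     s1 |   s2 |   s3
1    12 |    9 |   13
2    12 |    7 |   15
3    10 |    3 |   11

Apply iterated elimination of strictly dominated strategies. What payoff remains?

Column s1 is strictly dominated by s2 for Player II (9<12, 7<12, 3<10); eliminate s1.
Column s3 is strictly dominated by s2 for Player II (9<13, 7<15, 3<11); eliminate s3.
Row 3 is strictly dominated by row 1 (9>3); eliminate 3.
Row 2 is strictly dominated by row 1 (9>7); eliminate 2.
Only (1, s2) remains, with payoff 9.

9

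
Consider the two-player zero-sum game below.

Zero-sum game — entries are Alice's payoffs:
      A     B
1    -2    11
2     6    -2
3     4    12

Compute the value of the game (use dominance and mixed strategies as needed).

5

Row 1 is strictly dominated by row 3, so Alice never plays it.
The remaining 2×2 game on (2, 3) × (A, B) has no saddle point. Let Alice play 2 with probability p; indifference gives 6p + 4(1−p) = −2p + 12(1−p), so p = 1/2.
Similarly Bob's optimal q on A is 7/8, and the value is 6·(7/8) + (-2)·(1/8) = 5.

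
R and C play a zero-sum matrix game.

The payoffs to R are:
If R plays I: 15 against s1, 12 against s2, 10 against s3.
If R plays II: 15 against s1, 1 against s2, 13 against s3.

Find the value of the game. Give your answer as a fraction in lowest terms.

73/7

Column s1 is strictly dominated by s3 for C (it gives R more in every row).
The remaining 2×2 game on (I, II) × (s2, s3) has no saddle point. Let R play I with probability p; indifference gives 12p + (1−p) = 10p + 13(1−p), so p = 6/7.
Similarly C's optimal q on s2 is 3/14, and the value is 12·(3/14) + (10)·(11/14) = 73/7.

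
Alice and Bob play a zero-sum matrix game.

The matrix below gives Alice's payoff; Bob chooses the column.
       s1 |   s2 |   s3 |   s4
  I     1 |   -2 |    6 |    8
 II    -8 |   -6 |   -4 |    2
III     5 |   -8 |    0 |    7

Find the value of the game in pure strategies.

Row minima: -2, -8, -8 → Alice's maximin is -2.
Column maxima: 5, -2, 6, 8 → Bob's minimax is -2.
They coincide at (I, s2), so the value is -2.

-2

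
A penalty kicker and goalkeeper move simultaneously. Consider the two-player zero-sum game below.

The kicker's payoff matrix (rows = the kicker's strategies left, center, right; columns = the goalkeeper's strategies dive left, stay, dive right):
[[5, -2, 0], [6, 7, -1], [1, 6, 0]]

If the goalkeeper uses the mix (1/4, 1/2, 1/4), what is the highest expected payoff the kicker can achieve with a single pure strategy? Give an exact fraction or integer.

left: (5)·(1/4) + (-2)·(1/2) + (0)·(1/4) = 1/4.
center: (6)·(1/4) + (7)·(1/2) + (-1)·(1/4) = 19/4.
right: (1)·(1/4) + (6)·(1/2) + (0)·(1/4) = 13/4.
The best pure response is center with expected payoff 19/4.

19/4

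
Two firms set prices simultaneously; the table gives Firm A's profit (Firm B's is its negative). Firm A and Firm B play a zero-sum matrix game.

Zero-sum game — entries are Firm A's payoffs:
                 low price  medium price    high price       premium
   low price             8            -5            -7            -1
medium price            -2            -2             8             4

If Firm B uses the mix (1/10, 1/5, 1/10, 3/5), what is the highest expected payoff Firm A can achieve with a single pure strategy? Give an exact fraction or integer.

low price: (8)·(1/10) + (-5)·(1/5) + (-7)·(1/10) + (-1)·(3/5) = -3/2.
medium price: (-2)·(1/10) + (-2)·(1/5) + (8)·(1/10) + (4)·(3/5) = 13/5.
The best pure response is medium price with expected payoff 13/5.

13/5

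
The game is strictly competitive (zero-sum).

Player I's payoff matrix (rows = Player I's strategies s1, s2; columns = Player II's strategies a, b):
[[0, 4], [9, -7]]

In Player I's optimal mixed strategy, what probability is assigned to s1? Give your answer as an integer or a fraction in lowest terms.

Row minima are 0 and -7, so Player I's maximin is 0; column maxima are 9 and 4, so Player II's minimax is 4. These differ, so the equilibrium is in mixed strategies.
Let Player I play s1 with probability p. Player II is indifferent when 9(1−p) = 4p − 7(1−p), giving p = 4/5.

4/5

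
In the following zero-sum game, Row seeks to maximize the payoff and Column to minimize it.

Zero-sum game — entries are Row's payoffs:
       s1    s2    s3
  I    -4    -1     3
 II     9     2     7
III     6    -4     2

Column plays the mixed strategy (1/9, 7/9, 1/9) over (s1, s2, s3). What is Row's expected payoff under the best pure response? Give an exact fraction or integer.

10/3

I: (-4)·(1/9) + (-1)·(7/9) + (3)·(1/9) = -8/9.
II: (9)·(1/9) + (2)·(7/9) + (7)·(1/9) = 10/3.
III: (6)·(1/9) + (-4)·(7/9) + (2)·(1/9) = -20/9.
The best pure response is II with expected payoff 10/3.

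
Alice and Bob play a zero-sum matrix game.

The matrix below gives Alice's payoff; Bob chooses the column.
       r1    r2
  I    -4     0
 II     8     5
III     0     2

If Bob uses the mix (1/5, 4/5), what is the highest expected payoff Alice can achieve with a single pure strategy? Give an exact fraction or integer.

I: (-4)·(1/5) + (0)·(4/5) = -4/5.
II: (8)·(1/5) + (5)·(4/5) = 28/5.
III: (0)·(1/5) + (2)·(4/5) = 8/5.
The best pure response is II with expected payoff 28/5.

28/5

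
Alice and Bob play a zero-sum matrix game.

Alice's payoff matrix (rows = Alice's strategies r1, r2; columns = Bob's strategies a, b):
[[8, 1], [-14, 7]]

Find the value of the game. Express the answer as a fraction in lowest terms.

5/2

Row minima are 1 and -14, so Alice's maximin is 1; column maxima are 8 and 7, so Bob's minimax is 7. These differ, so the equilibrium is in mixed strategies.
Let Alice play r1 with probability p. Bob is indifferent when 8p − 14(1−p) = p + 7(1−p), giving p = 3/4.
Let Bob play a with probability q. Alice is indifferent when 8q + (1−q) = −14q + 7(1−q), giving q = 3/14.
The value is 8·(3/14) + (1)·(11/14) = 5/2.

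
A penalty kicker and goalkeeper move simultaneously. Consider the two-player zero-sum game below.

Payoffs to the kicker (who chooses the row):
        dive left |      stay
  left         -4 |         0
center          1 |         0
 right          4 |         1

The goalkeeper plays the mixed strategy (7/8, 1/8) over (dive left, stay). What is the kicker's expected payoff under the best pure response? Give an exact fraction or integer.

29/8

left: (-4)·(7/8) + (0)·(1/8) = -7/2.
center: (1)·(7/8) + (0)·(1/8) = 7/8.
right: (4)·(7/8) + (1)·(1/8) = 29/8.
The best pure response is right with expected payoff 29/8.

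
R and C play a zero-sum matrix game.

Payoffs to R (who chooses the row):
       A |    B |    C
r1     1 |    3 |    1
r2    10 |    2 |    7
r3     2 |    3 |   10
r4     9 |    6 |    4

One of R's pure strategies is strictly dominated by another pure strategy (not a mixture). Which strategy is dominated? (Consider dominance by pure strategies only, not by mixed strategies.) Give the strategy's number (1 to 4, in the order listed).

1

Compare r1 with r4: 9 > 1, 6 > 3, 4 > 1.
So r4 strictly dominates r1 for R; r1 is strictly dominated.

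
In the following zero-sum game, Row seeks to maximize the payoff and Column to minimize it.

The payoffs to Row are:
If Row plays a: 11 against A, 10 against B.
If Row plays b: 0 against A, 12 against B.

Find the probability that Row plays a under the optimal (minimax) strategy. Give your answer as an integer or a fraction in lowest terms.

12/13

Row minima are 10 and 0, so Row's maximin is 10; column maxima are 11 and 12, so Column's minimax is 11. These differ, so the equilibrium is in mixed strategies.
Let Row play a with probability p. Column is indifferent when 11p = 10p + 12(1−p), giving p = 12/13.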